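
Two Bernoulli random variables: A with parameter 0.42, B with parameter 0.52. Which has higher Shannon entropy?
B

For binary distributions, entropy is maximized at p=0.5 and decreases as p moves toward 0 or 1.

H(A) = H(0.42) = 0.9815 bits
H(B) = H(0.52) = 0.9988 bits

Distribution B (p=0.52) is closer to uniform (p=0.5), so it has higher entropy.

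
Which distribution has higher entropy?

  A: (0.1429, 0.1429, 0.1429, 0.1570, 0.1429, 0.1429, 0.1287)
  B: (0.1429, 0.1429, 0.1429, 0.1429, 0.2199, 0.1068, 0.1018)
A

Both distributions are close to uniform, making this a harder comparison.

H(A) = 2.8053 bits
H(B) = 2.7650 bits

The distribution closer to uniform has higher entropy.
Answer: A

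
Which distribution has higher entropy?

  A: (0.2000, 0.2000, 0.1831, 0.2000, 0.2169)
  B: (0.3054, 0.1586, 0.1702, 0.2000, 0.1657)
A

Both distributions are close to uniform, making this a harder comparison.

H(A) = 2.3199 bits
H(B) = 2.2729 bits

The distribution closer to uniform has higher entropy.
Answer: A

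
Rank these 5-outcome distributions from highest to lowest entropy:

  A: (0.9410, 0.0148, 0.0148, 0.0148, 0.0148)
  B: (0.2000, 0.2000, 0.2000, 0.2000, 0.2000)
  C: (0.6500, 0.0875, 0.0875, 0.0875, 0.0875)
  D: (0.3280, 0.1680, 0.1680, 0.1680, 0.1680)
B > D > C > A

Key insight: Entropy is maximized by uniform distributions and minimized by concentrated distributions.

Entropies:
  H(A) = 0.4415 bits
  H(B) = 2.3219 bits
  H(C) = 1.6341 bits
  H(D) = 2.2569 bits

Ranking: B > D > C > A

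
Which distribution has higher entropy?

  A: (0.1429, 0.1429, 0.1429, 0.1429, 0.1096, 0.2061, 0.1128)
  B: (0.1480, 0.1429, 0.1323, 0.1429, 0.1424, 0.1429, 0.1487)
B

Both distributions are close to uniform, making this a harder comparison.

H(A) = 2.7786 bits
H(B) = 2.8065 bits

The distribution closer to uniform has higher entropy.
Answer: B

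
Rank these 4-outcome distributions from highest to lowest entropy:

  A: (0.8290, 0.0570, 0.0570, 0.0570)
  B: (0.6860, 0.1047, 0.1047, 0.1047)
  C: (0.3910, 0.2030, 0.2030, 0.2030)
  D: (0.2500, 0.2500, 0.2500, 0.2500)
D > C > B > A

Key insight: Entropy is maximized by uniform distributions and minimized by concentrated distributions.

Entropies:
  H(A) = 0.9310 bits
  H(B) = 1.3954 bits
  H(C) = 1.9307 bits
  H(D) = 2.0000 bits

Ranking: D > C > B > A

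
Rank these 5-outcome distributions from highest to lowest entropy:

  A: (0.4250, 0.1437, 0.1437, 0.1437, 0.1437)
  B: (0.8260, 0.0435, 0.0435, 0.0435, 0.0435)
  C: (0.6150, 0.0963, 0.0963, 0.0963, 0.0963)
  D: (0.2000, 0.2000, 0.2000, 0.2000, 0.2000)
D > A > C > B

Key insight: Entropy is maximized by uniform distributions and minimized by concentrated distributions.

Entropies:
  H(A) = 2.1337 bits
  H(B) = 1.0148 bits
  H(C) = 1.7315 bits
  H(D) = 2.3219 bits

Ranking: D > A > C > B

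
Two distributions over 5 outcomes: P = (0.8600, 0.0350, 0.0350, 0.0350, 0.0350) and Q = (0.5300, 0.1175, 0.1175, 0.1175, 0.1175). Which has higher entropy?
Q

P is highly concentrated on one outcome (86%), making it nearly deterministic. Q spreads its mass more evenly (max 53%). The more spread-out distribution has higher entropy: H(P) ≈ 0.864 bits, H(Q) ≈ 1.937 bits.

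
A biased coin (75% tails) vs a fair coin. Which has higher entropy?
Fair coin

The fair coin is uniform (p=0.5), maximizing binary entropy at 1 bit. The biased coin has H(0.75) ≈ 0.811 bits — its outcome is more predictable, so its entropy is lower.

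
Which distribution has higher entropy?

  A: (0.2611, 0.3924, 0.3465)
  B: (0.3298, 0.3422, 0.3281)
B

Both distributions are close to uniform, making this a harder comparison.

H(A) = 1.5652 bits
H(B) = 1.5847 bits

The distribution closer to uniform has higher entropy.
Answer: B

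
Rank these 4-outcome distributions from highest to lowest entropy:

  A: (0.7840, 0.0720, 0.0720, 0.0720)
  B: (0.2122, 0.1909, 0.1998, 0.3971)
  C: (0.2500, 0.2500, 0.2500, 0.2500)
C > B > A

Key insight: Entropy is maximized by uniform distributions and minimized by concentrated distributions.

- Uniform distributions have maximum entropy log₂(4) = 2.0000 bits
- The more "peaked" or concentrated a distribution, the lower its entropy

Entropies:
  H(A) = 1.0951 bits
  H(B) = 1.9240 bits
  H(C) = 2.0000 bits

Ranking: C > B > A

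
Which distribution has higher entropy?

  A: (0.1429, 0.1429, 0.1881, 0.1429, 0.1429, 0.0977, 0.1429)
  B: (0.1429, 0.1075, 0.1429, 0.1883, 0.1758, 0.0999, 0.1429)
A

Both distributions are close to uniform, making this a harder comparison.

H(A) = 2.7864 bits
H(B) = 2.7755 bits

The distribution closer to uniform has higher entropy.
Answer: A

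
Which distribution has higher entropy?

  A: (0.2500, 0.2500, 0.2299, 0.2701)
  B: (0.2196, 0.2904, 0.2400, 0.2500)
A

Both distributions are close to uniform, making this a harder comparison.

H(A) = 1.9977 bits
H(B) = 1.9925 bits

The distribution closer to uniform has higher entropy.
Answer: A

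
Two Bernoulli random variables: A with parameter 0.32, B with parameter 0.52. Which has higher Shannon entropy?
B

For binary distributions, entropy is maximized at p=0.5 and decreases as p moves toward 0 or 1.

H(A) = H(0.32) = 0.9044 bits
H(B) = H(0.52) = 0.9988 bits

Distribution B (p=0.52) is closer to uniform (p=0.5), so it has higher entropy.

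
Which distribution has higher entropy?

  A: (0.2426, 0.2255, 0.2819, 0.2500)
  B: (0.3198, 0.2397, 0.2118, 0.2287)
A

Both distributions are close to uniform, making this a harder comparison.

H(A) = 1.9952 bits
H(B) = 1.9810 bits

The distribution closer to uniform has higher entropy.
Answer: A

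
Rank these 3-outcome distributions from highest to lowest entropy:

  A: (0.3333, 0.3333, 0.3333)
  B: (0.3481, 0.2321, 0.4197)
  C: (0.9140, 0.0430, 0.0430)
A > B > C

Key insight: Entropy is maximized by uniform distributions and minimized by concentrated distributions.

- Uniform distributions have maximum entropy log₂(3) = 1.5850 bits
- The more "peaked" or concentrated a distribution, the lower its entropy

Entropies:
  H(A) = 1.5850 bits
  H(B) = 1.5447 bits
  H(C) = 0.5090 bits

Ranking: A > B > C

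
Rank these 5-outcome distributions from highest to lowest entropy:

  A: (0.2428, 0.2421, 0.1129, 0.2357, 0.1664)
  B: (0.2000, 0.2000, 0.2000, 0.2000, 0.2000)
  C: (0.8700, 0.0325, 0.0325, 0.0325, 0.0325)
B > A > C

Key insight: Entropy is maximized by uniform distributions and minimized by concentrated distributions.

- Uniform distributions have maximum entropy log₂(5) = 2.3219 bits
- The more "peaked" or concentrated a distribution, the lower its entropy

Entropies:
  H(A) = 2.2686 bits
  H(B) = 2.3219 bits
  H(C) = 0.8174 bits

Ranking: B > A > C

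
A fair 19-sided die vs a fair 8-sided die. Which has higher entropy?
19-sided die

Both are uniform distributions; for uniform over n outcomes, H = log₂(n). H(19-sided) = log₂(19) = 4.248 bits and H(8-sided) = log₂(8) = 3.000 bits. More outcomes in a uniform distribution means higher entropy.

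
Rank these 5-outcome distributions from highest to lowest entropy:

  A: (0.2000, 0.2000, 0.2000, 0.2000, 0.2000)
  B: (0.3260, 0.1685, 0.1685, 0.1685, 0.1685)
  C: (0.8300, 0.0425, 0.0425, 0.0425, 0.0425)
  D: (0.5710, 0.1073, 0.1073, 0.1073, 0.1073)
A > B > D > C

Key insight: Entropy is maximized by uniform distributions and minimized by concentrated distributions.

Entropies:
  H(A) = 2.3219 bits
  H(B) = 2.2588 bits
  H(C) = 0.9977 bits
  H(D) = 1.8434 bits

Ranking: A > B > D > C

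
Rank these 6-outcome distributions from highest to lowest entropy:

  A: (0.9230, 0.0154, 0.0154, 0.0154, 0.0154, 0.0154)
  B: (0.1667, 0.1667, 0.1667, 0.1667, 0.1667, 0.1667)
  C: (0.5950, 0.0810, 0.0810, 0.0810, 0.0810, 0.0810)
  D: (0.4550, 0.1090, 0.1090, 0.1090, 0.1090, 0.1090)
B > D > C > A

Key insight: Entropy is maximized by uniform distributions and minimized by concentrated distributions.

Entropies:
  H(A) = 0.5703 bits
  H(B) = 2.5850 bits
  H(C) = 1.9142 bits
  H(D) = 2.2596 bits

Ranking: B > D > C > A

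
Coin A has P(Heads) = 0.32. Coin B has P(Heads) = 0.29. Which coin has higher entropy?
A

For binary distributions, entropy is maximized at p=0.5 and decreases as p moves toward 0 or 1.

H(A) = H(0.32) = 0.9044 bits
H(B) = H(0.29) = 0.8687 bits

Distribution A (p=0.32) is closer to uniform (p=0.5), so it has higher entropy.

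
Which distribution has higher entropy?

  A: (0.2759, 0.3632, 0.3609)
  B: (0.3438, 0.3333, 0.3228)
B

Both distributions are close to uniform, making this a harder comparison.

H(A) = 1.5739 bits
H(B) = 1.5845 bits

The distribution closer to uniform has higher entropy.
Answer: B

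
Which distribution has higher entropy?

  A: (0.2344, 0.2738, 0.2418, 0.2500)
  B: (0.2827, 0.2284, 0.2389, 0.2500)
A

Both distributions are close to uniform, making this a harder comparison.

H(A) = 1.9975 bits
H(B) = 1.9953 bits

The distribution closer to uniform has higher entropy.
Answer: A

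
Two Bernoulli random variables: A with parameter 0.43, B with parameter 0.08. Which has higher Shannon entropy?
A

For binary distributions, entropy is maximized at p=0.5 and decreases as p moves toward 0 or 1.

H(A) = H(0.43) = 0.9858 bits
H(B) = H(0.08) = 0.4022 bits

Distribution A (p=0.43) is closer to uniform (p=0.5), so it has higher entropy.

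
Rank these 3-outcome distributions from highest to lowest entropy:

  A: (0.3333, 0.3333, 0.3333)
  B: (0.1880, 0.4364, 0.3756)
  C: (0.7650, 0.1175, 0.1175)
A > B > C

Key insight: Entropy is maximized by uniform distributions and minimized by concentrated distributions.

- Uniform distributions have maximum entropy log₂(3) = 1.5850 bits
- The more "peaked" or concentrated a distribution, the lower its entropy

Entropies:
  H(A) = 1.5850 bits
  H(B) = 1.5060 bits
  H(C) = 1.0216 bits

Ranking: A > B > C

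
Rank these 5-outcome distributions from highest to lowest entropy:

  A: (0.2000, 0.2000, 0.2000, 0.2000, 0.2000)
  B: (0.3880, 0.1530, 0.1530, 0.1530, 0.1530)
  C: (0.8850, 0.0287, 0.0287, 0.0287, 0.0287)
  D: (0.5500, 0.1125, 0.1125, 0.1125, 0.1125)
A > B > D > C

Key insight: Entropy is maximized by uniform distributions and minimized by concentrated distributions.

Entropies:
  H(A) = 2.3219 bits
  H(B) = 2.1875 bits
  H(C) = 0.7448 bits
  H(D) = 1.8928 bits

Ranking: A > B > D > C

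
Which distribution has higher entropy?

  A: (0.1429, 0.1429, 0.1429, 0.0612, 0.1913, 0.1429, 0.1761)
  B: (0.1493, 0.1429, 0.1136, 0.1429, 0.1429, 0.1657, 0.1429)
B

Both distributions are close to uniform, making this a harder comparison.

H(A) = 2.7485 bits
H(B) = 2.8000 bits

The distribution closer to uniform has higher entropy.
Answer: B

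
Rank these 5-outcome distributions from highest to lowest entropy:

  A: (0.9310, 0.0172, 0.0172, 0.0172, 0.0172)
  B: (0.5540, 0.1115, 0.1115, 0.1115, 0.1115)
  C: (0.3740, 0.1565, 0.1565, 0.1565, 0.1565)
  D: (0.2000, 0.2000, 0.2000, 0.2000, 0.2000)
D > C > B > A

Key insight: Entropy is maximized by uniform distributions and minimized by concentrated distributions.

Entropies:
  H(A) = 0.5002 bits
  H(B) = 1.8836 bits
  H(C) = 2.2057 bits
  H(D) = 2.3219 bits

Ranking: D > C > B > A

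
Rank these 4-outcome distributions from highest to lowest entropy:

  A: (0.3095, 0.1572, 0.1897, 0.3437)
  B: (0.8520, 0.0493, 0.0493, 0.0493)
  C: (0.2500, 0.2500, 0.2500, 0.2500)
C > A > B

Key insight: Entropy is maximized by uniform distributions and minimized by concentrated distributions.

- Uniform distributions have maximum entropy log₂(4) = 2.0000 bits
- The more "peaked" or concentrated a distribution, the lower its entropy

Entropies:
  H(A) = 1.9278 bits
  H(B) = 0.8394 bits
  H(C) = 2.0000 bits

Ranking: C > A > B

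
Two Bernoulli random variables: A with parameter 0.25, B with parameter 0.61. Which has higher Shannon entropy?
B

For binary distributions, entropy is maximized at p=0.5 and decreases as p moves toward 0 or 1.

H(A) = H(0.25) = 0.8113 bits
H(B) = H(0.61) = 0.9648 bits

Distribution B (p=0.61) is closer to uniform (p=0.5), so it has higher entropy.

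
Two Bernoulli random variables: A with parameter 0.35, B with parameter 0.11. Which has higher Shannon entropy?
A

For binary distributions, entropy is maximized at p=0.5 and decreases as p moves toward 0 or 1.

H(A) = H(0.35) = 0.9341 bits
H(B) = H(0.11) = 0.4999 bits

Distribution A (p=0.35) is closer to uniform (p=0.5), so it has higher entropy.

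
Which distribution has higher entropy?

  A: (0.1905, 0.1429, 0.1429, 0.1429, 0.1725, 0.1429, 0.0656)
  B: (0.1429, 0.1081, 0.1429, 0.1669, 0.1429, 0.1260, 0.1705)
B

Both distributions are close to uniform, making this a harder comparison.

H(A) = 2.7550 bits
H(B) = 2.7928 bits

The distribution closer to uniform has higher entropy.
Answer: B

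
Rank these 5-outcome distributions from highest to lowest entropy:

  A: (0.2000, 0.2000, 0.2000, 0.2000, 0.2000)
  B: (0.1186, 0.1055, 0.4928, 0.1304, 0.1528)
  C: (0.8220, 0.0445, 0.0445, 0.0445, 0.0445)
A > B > C

Key insight: Entropy is maximized by uniform distributions and minimized by concentrated distributions.

- Uniform distributions have maximum entropy log₂(5) = 2.3219 bits
- The more "peaked" or concentrated a distribution, the lower its entropy

Entropies:
  H(A) = 2.3219 bits
  H(B) = 2.0074 bits
  H(C) = 1.0317 bits

Ranking: A > B > C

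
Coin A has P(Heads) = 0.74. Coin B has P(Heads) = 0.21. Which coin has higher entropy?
A

For binary distributions, entropy is maximized at p=0.5 and decreases as p moves toward 0 or 1.

H(A) = H(0.74) = 0.8267 bits
H(B) = H(0.21) = 0.7415 bits

Distribution A (p=0.74) is closer to uniform (p=0.5), so it has higher entropy.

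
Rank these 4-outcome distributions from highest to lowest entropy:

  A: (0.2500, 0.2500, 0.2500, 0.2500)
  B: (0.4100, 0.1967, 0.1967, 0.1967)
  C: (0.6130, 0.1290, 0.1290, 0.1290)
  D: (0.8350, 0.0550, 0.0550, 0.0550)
A > B > C > D

Key insight: Entropy is maximized by uniform distributions and minimized by concentrated distributions.

Entropies:
  H(A) = 2.0000 bits
  H(B) = 1.9116 bits
  H(C) = 1.5762 bits
  H(D) = 0.9077 bits

Ranking: A > B > C > D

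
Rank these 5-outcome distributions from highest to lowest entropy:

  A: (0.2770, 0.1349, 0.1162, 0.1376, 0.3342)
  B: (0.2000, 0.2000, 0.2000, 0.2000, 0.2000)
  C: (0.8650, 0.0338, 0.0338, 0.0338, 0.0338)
B > A > C

Key insight: Entropy is maximized by uniform distributions and minimized by concentrated distributions.

- Uniform distributions have maximum entropy log₂(5) = 2.3219 bits
- The more "peaked" or concentrated a distribution, the lower its entropy

Entropies:
  H(A) = 2.1860 bits
  H(B) = 2.3219 bits
  H(C) = 0.8410 bits

Ranking: B > A > C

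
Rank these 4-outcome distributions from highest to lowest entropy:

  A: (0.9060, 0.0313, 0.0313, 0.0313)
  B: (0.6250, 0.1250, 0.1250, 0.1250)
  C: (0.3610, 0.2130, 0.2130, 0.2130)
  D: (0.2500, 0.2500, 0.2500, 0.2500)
D > C > B > A

Key insight: Entropy is maximized by uniform distributions and minimized by concentrated distributions.

Entropies:
  H(A) = 0.5987 bits
  H(B) = 1.5488 bits
  H(C) = 1.9563 bits
  H(D) = 2.0000 bits

Ranking: D > C > B > A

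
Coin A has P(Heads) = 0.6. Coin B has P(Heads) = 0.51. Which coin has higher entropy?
B

For binary distributions, entropy is maximized at p=0.5 and decreases as p moves toward 0 or 1.

H(A) = H(0.6) = 0.9710 bits
H(B) = H(0.51) = 0.9997 bits

Distribution B (p=0.51) is closer to uniform (p=0.5), so it has higher entropy.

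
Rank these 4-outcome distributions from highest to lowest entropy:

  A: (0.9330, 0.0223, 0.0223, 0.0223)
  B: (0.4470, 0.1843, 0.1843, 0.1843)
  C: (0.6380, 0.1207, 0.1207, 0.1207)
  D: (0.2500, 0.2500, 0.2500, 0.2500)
D > B > C > A

Key insight: Entropy is maximized by uniform distributions and minimized by concentrated distributions.

Entropies:
  H(A) = 0.4608 bits
  H(B) = 1.8684 bits
  H(C) = 1.5181 bits
  H(D) = 2.0000 bits

Ranking: D > B > C > A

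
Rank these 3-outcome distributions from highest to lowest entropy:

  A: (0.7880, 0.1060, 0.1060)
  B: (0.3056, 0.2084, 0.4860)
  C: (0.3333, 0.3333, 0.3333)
C > B > A

Key insight: Entropy is maximized by uniform distributions and minimized by concentrated distributions.

- Uniform distributions have maximum entropy log₂(3) = 1.5850 bits
- The more "peaked" or concentrated a distribution, the lower its entropy

Entropies:
  H(A) = 0.9573 bits
  H(B) = 1.5001 bits
  H(C) = 1.5850 bits

Ranking: C > B > A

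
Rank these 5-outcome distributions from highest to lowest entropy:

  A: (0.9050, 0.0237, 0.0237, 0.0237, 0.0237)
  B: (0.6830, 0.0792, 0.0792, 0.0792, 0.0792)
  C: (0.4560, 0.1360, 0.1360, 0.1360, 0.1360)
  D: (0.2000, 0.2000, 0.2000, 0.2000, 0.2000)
D > C > B > A

Key insight: Entropy is maximized by uniform distributions and minimized by concentrated distributions.

Entropies:
  H(A) = 0.6429 bits
  H(B) = 1.5351 bits
  H(C) = 2.0824 bits
  H(D) = 2.3219 bits

Ranking: D > C > B > A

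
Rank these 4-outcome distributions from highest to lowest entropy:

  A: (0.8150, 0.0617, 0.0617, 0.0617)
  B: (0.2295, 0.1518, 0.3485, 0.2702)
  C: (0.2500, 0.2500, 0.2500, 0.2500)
C > B > A

Key insight: Entropy is maximized by uniform distributions and minimized by concentrated distributions.

- Uniform distributions have maximum entropy log₂(4) = 2.0000 bits
- The more "peaked" or concentrated a distribution, the lower its entropy

Entropies:
  H(A) = 0.9841 bits
  H(B) = 1.9402 bits
  H(C) = 2.0000 bits

Ranking: C > B > A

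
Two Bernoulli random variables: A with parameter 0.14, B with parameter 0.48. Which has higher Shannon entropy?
B

For binary distributions, entropy is maximized at p=0.5 and decreases as p moves toward 0 or 1.

H(A) = H(0.14) = 0.5842 bits
H(B) = H(0.48) = 0.9988 bits

Distribution B (p=0.48) is closer to uniform (p=0.5), so it has higher entropy.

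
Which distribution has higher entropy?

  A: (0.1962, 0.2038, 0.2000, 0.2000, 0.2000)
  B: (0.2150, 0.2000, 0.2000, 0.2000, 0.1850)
A

Both distributions are close to uniform, making this a harder comparison.

H(A) = 2.3218 bits
H(B) = 2.3203 bits

The distribution closer to uniform has higher entropy.
Answer: A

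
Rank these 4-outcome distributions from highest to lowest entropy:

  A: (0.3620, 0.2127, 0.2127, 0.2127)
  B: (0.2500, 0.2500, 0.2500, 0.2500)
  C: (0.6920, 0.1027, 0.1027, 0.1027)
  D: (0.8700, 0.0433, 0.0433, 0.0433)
B > A > C > D

Key insight: Entropy is maximized by uniform distributions and minimized by concentrated distributions.

Entropies:
  H(A) = 1.9555 bits
  H(B) = 2.0000 bits
  H(C) = 1.3790 bits
  H(D) = 0.7635 bits

Ranking: B > A > C > D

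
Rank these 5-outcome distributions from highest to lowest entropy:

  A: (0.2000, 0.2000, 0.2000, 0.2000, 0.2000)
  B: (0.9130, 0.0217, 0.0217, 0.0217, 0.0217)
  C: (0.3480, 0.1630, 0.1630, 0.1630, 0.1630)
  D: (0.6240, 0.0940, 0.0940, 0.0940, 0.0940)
A > C > D > B

Key insight: Entropy is maximized by uniform distributions and minimized by concentrated distributions.

Entropies:
  H(A) = 2.3219 bits
  H(B) = 0.6004 bits
  H(C) = 2.2363 bits
  H(D) = 1.7072 bits

Ranking: A > C > D > B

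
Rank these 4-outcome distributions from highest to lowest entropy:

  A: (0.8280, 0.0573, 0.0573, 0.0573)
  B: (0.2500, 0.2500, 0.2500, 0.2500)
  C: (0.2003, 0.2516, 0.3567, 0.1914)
B > C > A

Key insight: Entropy is maximized by uniform distributions and minimized by concentrated distributions.

- Uniform distributions have maximum entropy log₂(4) = 2.0000 bits
- The more "peaked" or concentrated a distribution, the lower its entropy

Entropies:
  H(A) = 0.9349 bits
  H(B) = 2.0000 bits
  H(C) = 1.9525 bits

Ranking: B > C > A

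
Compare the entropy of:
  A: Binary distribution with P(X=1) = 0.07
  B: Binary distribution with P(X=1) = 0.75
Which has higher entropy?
B

For binary distributions, entropy is maximized at p=0.5 and decreases as p moves toward 0 or 1.

H(A) = H(0.07) = 0.3659 bits
H(B) = H(0.75) = 0.8113 bits

Distribution B (p=0.75) is closer to uniform (p=0.5), so it has higher entropy.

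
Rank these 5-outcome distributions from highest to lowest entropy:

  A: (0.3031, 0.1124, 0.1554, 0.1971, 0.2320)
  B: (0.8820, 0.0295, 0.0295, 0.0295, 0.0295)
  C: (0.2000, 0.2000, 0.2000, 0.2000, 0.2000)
C > A > B

Key insight: Entropy is maximized by uniform distributions and minimized by concentrated distributions.

- Uniform distributions have maximum entropy log₂(5) = 2.3219 bits
- The more "peaked" or concentrated a distribution, the lower its entropy

Entropies:
  H(A) = 2.2447 bits
  H(B) = 0.7596 bits
  H(C) = 2.3219 bits

Ranking: C > A > B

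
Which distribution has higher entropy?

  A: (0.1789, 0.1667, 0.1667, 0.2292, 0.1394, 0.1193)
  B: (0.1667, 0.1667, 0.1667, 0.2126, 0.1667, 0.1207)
B

Both distributions are close to uniform, making this a harder comparison.

H(A) = 2.5550 bits
H(B) = 2.5664 bits

The distribution closer to uniform has higher entropy.
Answer: B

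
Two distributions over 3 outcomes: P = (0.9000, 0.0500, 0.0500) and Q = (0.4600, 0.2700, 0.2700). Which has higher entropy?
Q

P is highly concentrated on one outcome (90%), making it nearly deterministic. Q spreads its mass more evenly (max 46%). The more spread-out distribution has higher entropy: H(P) ≈ 0.569 bits, H(Q) ≈ 1.535 bits.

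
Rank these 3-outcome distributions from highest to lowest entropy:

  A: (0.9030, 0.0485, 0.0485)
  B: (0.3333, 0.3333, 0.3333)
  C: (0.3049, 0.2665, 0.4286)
B > C > A

Key insight: Entropy is maximized by uniform distributions and minimized by concentrated distributions.

- Uniform distributions have maximum entropy log₂(3) = 1.5850 bits
- The more "peaked" or concentrated a distribution, the lower its entropy

Entropies:
  H(A) = 0.5564 bits
  H(B) = 1.5850 bits
  H(C) = 1.5548 bits

Ranking: B > C > A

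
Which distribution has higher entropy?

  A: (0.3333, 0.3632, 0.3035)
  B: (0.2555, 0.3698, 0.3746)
A

Both distributions are close to uniform, making this a harder comparison.

H(A) = 1.5811 bits
H(B) = 1.5644 bits

The distribution closer to uniform has higher entropy.
Answer: A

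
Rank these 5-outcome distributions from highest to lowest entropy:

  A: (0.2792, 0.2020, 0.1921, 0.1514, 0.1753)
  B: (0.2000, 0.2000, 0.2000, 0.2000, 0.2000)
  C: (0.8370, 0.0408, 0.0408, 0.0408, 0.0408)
B > A > C

Key insight: Entropy is maximized by uniform distributions and minimized by concentrated distributions.

- Uniform distributions have maximum entropy log₂(5) = 2.3219 bits
- The more "peaked" or concentrated a distribution, the lower its entropy

Entropies:
  H(A) = 2.2900 bits
  H(B) = 2.3219 bits
  H(C) = 0.9674 bits

Ranking: B > A > C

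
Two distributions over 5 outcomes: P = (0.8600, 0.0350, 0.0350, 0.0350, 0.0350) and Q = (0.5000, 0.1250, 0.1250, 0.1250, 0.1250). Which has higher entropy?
Q

P is highly concentrated on one outcome (86%), making it nearly deterministic. Q spreads its mass more evenly (max 50%). The more spread-out distribution has higher entropy: H(P) ≈ 0.864 bits, H(Q) ≈ 2.000 bits.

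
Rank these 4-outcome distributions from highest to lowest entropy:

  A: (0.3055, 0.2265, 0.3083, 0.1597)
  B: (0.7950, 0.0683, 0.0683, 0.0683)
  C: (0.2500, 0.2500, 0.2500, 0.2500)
C > A > B

Key insight: Entropy is maximized by uniform distributions and minimized by concentrated distributions.

- Uniform distributions have maximum entropy log₂(4) = 2.0000 bits
- The more "peaked" or concentrated a distribution, the lower its entropy

Entropies:
  H(A) = 1.9539 bits
  H(B) = 1.0567 bits
  H(C) = 2.0000 bits

Ranking: C > A > B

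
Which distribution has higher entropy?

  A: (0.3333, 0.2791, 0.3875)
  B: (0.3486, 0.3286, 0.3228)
B

Both distributions are close to uniform, making this a harder comparison.

H(A) = 1.5722 bits
H(B) = 1.5842 bits

The distribution closer to uniform has higher entropy.
Answer: B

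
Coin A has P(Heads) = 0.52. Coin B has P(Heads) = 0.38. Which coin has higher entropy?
A

For binary distributions, entropy is maximized at p=0.5 and decreases as p moves toward 0 or 1.

H(A) = H(0.52) = 0.9988 bits
H(B) = H(0.38) = 0.9580 bits

Distribution A (p=0.52) is closer to uniform (p=0.5), so it has higher entropy.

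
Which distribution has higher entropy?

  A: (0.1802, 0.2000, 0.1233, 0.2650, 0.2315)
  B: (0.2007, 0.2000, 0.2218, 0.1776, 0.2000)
B

Both distributions are close to uniform, making this a harder comparison.

H(A) = 2.2786 bits
H(B) = 2.3184 bits

The distribution closer to uniform has higher entropy.
Answer: B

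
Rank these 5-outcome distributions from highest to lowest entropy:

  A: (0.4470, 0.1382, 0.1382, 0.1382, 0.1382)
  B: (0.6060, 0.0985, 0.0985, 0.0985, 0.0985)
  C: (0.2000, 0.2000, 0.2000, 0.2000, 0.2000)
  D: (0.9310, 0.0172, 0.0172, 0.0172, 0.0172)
C > A > B > D

Key insight: Entropy is maximized by uniform distributions and minimized by concentrated distributions.

Entropies:
  H(A) = 2.0979 bits
  H(B) = 1.7553 bits
  H(C) = 2.3219 bits
  H(D) = 0.5002 bits

Ranking: C > A > B > D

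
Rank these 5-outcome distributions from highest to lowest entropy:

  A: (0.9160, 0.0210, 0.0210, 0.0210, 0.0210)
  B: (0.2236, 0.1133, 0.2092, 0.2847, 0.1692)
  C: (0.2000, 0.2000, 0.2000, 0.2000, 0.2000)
C > B > A

Key insight: Entropy is maximized by uniform distributions and minimized by concentrated distributions.

- Uniform distributions have maximum entropy log₂(5) = 2.3219 bits
- The more "peaked" or concentrated a distribution, the lower its entropy

Entropies:
  H(A) = 0.5841 bits
  H(B) = 2.2611 bits
  H(C) = 2.3219 bits

Ranking: C > B > A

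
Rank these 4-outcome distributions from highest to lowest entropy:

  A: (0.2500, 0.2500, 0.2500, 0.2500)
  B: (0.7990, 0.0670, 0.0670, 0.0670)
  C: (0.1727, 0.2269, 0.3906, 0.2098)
A > C > B

Key insight: Entropy is maximized by uniform distributions and minimized by concentrated distributions.

- Uniform distributions have maximum entropy log₂(4) = 2.0000 bits
- The more "peaked" or concentrated a distribution, the lower its entropy

Entropies:
  H(A) = 2.0000 bits
  H(B) = 1.0425 bits
  H(C) = 1.9255 bits

Ranking: A > C > B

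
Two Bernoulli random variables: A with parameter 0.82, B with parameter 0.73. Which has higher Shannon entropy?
B

For binary distributions, entropy is maximized at p=0.5 and decreases as p moves toward 0 or 1.

H(A) = H(0.82) = 0.6801 bits
H(B) = H(0.73) = 0.8415 bits

Distribution B (p=0.73) is closer to uniform (p=0.5), so it has higher entropy.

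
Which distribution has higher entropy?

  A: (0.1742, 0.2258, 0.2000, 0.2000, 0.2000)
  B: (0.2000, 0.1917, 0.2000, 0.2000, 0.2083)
B

Both distributions are close to uniform, making this a harder comparison.

H(A) = 2.3171 bits
H(B) = 2.3214 bits

The distribution closer to uniform has higher entropy.
Answer: B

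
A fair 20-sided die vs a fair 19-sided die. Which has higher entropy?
20-sided die

Both are uniform distributions; for uniform over n outcomes, H = log₂(n). H(20-sided) = log₂(20) = 4.322 bits and H(19-sided) = log₂(19) = 4.248 bits. More outcomes in a uniform distribution means higher entropy.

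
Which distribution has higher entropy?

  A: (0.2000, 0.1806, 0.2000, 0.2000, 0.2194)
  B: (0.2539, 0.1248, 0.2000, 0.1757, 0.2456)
A

Both distributions are close to uniform, making this a harder comparison.

H(A) = 2.3192 bits
H(B) = 2.2795 bits

The distribution closer to uniform has higher entropy.
Answer: A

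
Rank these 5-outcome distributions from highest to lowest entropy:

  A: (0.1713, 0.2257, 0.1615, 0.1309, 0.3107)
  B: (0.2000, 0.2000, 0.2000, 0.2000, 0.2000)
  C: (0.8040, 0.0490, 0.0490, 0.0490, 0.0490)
B > A > C

Key insight: Entropy is maximized by uniform distributions and minimized by concentrated distributions.

- Uniform distributions have maximum entropy log₂(5) = 2.3219 bits
- The more "peaked" or concentrated a distribution, the lower its entropy

Entropies:
  H(A) = 2.2534 bits
  H(B) = 2.3219 bits
  H(C) = 1.1059 bits

Ranking: B > A > C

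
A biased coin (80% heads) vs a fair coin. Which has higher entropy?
Fair coin

The fair coin is uniform (p=0.5), maximizing binary entropy at 1 bit. The biased coin has H(0.80) ≈ 0.722 bits — its outcome is more predictable, so its entropy is lower.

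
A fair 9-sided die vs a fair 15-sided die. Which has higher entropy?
15-sided die

Both are uniform distributions; for uniform over n outcomes, H = log₂(n). H(9-sided) = log₂(9) = 3.170 bits and H(15-sided) = log₂(15) = 3.907 bits. More outcomes in a uniform distribution means higher entropy.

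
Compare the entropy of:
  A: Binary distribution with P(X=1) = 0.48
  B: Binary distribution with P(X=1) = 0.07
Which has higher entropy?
A

For binary distributions, entropy is maximized at p=0.5 and decreases as p moves toward 0 or 1.

H(A) = H(0.48) = 0.9988 bits
H(B) = H(0.07) = 0.3659 bits

Distribution A (p=0.48) is closer to uniform (p=0.5), so it has higher entropy.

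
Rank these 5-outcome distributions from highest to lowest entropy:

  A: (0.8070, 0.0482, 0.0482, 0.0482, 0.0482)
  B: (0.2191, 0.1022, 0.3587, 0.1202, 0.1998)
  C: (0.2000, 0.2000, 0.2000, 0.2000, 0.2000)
C > B > A

Key insight: Entropy is maximized by uniform distributions and minimized by concentrated distributions.

- Uniform distributions have maximum entropy log₂(5) = 2.3219 bits
- The more "peaked" or concentrated a distribution, the lower its entropy

Entropies:
  H(A) = 1.0937 bits
  H(B) = 2.1783 bits
  H(C) = 2.3219 bits

Ranking: C > B > A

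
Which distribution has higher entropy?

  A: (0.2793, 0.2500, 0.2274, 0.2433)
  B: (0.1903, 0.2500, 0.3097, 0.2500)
A

Both distributions are close to uniform, making this a harder comparison.

H(A) = 1.9960 bits
H(B) = 1.9792 bits

The distribution closer to uniform has higher entropy.
Answer: A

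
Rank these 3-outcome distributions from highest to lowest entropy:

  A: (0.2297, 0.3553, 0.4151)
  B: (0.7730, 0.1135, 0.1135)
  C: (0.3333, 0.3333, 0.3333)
C > A > B

Key insight: Entropy is maximized by uniform distributions and minimized by concentrated distributions.

- Uniform distributions have maximum entropy log₂(3) = 1.5850 bits
- The more "peaked" or concentrated a distribution, the lower its entropy

Entropies:
  H(A) = 1.5444 bits
  H(B) = 0.9997 bits
  H(C) = 1.5850 bits

Ranking: C > A > B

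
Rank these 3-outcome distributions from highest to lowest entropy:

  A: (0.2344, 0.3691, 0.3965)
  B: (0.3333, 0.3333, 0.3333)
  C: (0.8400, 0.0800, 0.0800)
B > A > C

Key insight: Entropy is maximized by uniform distributions and minimized by concentrated distributions.

- Uniform distributions have maximum entropy log₂(3) = 1.5850 bits
- The more "peaked" or concentrated a distribution, the lower its entropy

Entropies:
  H(A) = 1.5505 bits
  H(B) = 1.5850 bits
  H(C) = 0.7943 bits

Ranking: B > A > C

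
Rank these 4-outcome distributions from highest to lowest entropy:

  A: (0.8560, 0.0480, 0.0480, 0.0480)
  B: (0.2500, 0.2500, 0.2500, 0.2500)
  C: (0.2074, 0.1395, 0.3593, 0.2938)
B > C > A

Key insight: Entropy is maximized by uniform distributions and minimized by concentrated distributions.

- Uniform distributions have maximum entropy log₂(4) = 2.0000 bits
- The more "peaked" or concentrated a distribution, the lower its entropy

Entropies:
  H(A) = 0.8229 bits
  H(B) = 2.0000 bits
  H(C) = 1.9168 bits

Ranking: B > C > A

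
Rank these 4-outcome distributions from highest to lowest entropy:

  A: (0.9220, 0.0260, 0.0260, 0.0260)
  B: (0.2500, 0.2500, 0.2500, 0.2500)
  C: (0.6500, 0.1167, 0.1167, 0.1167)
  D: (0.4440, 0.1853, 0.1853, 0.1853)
B > D > C > A

Key insight: Entropy is maximized by uniform distributions and minimized by concentrated distributions.

Entropies:
  H(A) = 0.5187 bits
  H(B) = 2.0000 bits
  H(C) = 1.4888 bits
  H(D) = 1.8722 bits

Ranking: B > D > C > A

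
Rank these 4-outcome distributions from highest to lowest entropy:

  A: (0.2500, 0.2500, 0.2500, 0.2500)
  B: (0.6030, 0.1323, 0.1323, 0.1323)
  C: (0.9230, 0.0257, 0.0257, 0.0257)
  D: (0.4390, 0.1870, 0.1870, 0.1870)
A > D > B > C

Key insight: Entropy is maximized by uniform distributions and minimized by concentrated distributions.

Entropies:
  H(A) = 2.0000 bits
  H(B) = 1.5984 bits
  H(C) = 0.5136 bits
  H(D) = 1.8784 bits

Ranking: A > D > B > C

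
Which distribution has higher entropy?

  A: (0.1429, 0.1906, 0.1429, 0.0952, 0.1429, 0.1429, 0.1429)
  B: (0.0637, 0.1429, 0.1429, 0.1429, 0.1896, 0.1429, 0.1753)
A

Both distributions are close to uniform, making this a harder comparison.

H(A) = 2.7839 bits
H(B) = 2.7525 bits

The distribution closer to uniform has higher entropy.
Answer: A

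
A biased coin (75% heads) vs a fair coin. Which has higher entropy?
Fair coin

The fair coin is uniform (p=0.5), maximizing binary entropy at 1 bit. The biased coin has H(0.75) ≈ 0.811 bits — its outcome is more predictable, so its entropy is lower.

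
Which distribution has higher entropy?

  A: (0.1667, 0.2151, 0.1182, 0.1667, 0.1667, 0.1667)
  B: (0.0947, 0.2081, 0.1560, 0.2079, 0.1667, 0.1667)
A

Both distributions are close to uniform, making this a harder comparison.

H(A) = 2.5643 bits
H(B) = 2.5441 bits

The distribution closer to uniform has higher entropy.
Answer: A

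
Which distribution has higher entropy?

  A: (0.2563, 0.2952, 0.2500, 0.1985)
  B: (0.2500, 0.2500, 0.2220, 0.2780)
B

Both distributions are close to uniform, making this a harder comparison.

H(A) = 1.9861 bits
H(B) = 1.9955 bits

The distribution closer to uniform has higher entropy.
Answer: B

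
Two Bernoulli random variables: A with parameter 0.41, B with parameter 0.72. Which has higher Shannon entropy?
A

For binary distributions, entropy is maximized at p=0.5 and decreases as p moves toward 0 or 1.

H(A) = H(0.41) = 0.9765 bits
H(B) = H(0.72) = 0.8555 bits

Distribution A (p=0.41) is closer to uniform (p=0.5), so it has higher entropy.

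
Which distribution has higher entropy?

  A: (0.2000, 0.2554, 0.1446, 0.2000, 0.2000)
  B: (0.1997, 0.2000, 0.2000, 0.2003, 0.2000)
B

Both distributions are close to uniform, making this a harder comparison.

H(A) = 2.2995 bits
H(B) = 2.3219 bits

The distribution closer to uniform has higher entropy.
Answer: B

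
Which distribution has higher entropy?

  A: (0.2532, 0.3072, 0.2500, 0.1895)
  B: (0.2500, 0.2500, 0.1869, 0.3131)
A

Both distributions are close to uniform, making this a harder comparison.

H(A) = 1.9796 bits
H(B) = 1.9768 bits

The distribution closer to uniform has higher entropy.
Answer: A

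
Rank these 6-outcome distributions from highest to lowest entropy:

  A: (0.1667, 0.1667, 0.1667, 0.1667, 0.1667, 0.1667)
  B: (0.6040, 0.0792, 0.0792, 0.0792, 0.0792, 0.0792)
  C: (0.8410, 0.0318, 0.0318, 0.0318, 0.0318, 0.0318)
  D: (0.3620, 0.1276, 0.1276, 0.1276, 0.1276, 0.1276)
A > D > B > C

Key insight: Entropy is maximized by uniform distributions and minimized by concentrated distributions.

Entropies:
  H(A) = 2.5850 bits
  H(B) = 1.8880 bits
  H(C) = 1.0011 bits
  H(D) = 2.4257 bits

Ranking: A > D > B > C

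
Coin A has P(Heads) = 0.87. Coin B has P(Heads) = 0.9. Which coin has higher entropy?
A

For binary distributions, entropy is maximized at p=0.5 and decreases as p moves toward 0 or 1.

H(A) = H(0.87) = 0.5574 bits
H(B) = H(0.9) = 0.4690 bits

Distribution A (p=0.87) is closer to uniform (p=0.5), so it has higher entropy.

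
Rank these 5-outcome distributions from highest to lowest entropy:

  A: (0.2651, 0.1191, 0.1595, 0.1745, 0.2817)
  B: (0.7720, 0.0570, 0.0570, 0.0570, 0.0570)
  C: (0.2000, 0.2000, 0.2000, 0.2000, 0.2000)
C > A > B

Key insight: Entropy is maximized by uniform distributions and minimized by concentrated distributions.

- Uniform distributions have maximum entropy log₂(5) = 2.3219 bits
- The more "peaked" or concentrated a distribution, the lower its entropy

Entropies:
  H(A) = 2.2503 bits
  H(B) = 1.2305 bits
  H(C) = 2.3219 bits

Ranking: C > A > B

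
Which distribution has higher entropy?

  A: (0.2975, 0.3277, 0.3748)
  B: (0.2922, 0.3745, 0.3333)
A

Both distributions are close to uniform, making this a harder comparison.

H(A) = 1.5784 bits
H(B) = 1.5776 bits

The distribution closer to uniform has higher entropy.
Answer: A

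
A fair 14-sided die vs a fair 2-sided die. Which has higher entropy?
14-sided die

Both are uniform distributions; for uniform over n outcomes, H = log₂(n). H(14-sided) = log₂(14) = 3.807 bits and H(2-sided) = log₂(2) = 1.000 bits. More outcomes in a uniform distribution means higher entropy.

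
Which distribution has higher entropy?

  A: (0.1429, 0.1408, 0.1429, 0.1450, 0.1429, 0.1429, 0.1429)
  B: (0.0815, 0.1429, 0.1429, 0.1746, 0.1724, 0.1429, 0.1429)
A

Both distributions are close to uniform, making this a harder comparison.

H(A) = 2.8073 bits
H(B) = 2.7760 bits

The distribution closer to uniform has higher entropy.
Answer: A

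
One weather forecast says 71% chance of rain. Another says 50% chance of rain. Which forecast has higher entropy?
50% forecast

Treat each forecast as a Bernoulli distribution. Binary entropy is maximized at p=0.5 and falls off symmetrically toward 0 or 1. The 50% forecast is closer to 50%, so it is more uncertain. H(71%) ≈ 0.869 bits, H(50%) ≈ 1.000 bits.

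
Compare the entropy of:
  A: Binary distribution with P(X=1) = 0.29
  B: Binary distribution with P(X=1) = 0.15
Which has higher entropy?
A

For binary distributions, entropy is maximized at p=0.5 and decreases as p moves toward 0 or 1.

H(A) = H(0.29) = 0.8687 bits
H(B) = H(0.15) = 0.6098 bits

Distribution A (p=0.29) is closer to uniform (p=0.5), so it has higher entropy.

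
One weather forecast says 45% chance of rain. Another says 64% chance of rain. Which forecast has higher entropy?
45% forecast

Treat each forecast as a Bernoulli distribution. Binary entropy is maximized at p=0.5 and falls off symmetrically toward 0 or 1. The 45% forecast is closer to 50%, so it is more uncertain. H(45%) ≈ 0.993 bits, H(64%) ≈ 0.943 bits.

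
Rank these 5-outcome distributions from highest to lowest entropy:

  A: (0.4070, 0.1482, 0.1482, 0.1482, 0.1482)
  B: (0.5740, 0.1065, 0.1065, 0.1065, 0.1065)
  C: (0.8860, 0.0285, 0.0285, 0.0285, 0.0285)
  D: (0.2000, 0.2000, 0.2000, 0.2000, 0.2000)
D > A > B > C

Key insight: Entropy is maximized by uniform distributions and minimized by concentrated distributions.

Entropies:
  H(A) = 2.1609 bits
  H(B) = 1.8361 bits
  H(C) = 0.7399 bits
  H(D) = 2.3219 bits

Ranking: D > A > B > C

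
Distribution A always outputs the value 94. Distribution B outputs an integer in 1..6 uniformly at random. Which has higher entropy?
B

A is deterministic, so H(A) = 0. B is uniform over 6 outcomes, so H(B) = log₂(6) = 2.585 bits. Any distribution with genuine randomness has higher entropy than a deterministic one.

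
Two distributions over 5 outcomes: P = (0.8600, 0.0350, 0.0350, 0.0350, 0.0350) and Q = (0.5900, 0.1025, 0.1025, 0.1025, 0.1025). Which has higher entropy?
Q

P is highly concentrated on one outcome (86%), making it nearly deterministic. Q spreads its mass more evenly (max 59%). The more spread-out distribution has higher entropy: H(P) ≈ 0.864 bits, H(Q) ≈ 1.797 bits.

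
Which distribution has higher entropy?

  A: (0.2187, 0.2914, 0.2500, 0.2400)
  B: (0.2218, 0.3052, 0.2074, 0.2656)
A

Both distributions are close to uniform, making this a harder comparison.

H(A) = 1.9921 bits
H(B) = 1.9832 bits

The distribution closer to uniform has higher entropy.
Answer: A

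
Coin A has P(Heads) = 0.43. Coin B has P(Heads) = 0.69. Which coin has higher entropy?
A

For binary distributions, entropy is maximized at p=0.5 and decreases as p moves toward 0 or 1.

H(A) = H(0.43) = 0.9858 bits
H(B) = H(0.69) = 0.8932 bits

Distribution A (p=0.43) is closer to uniform (p=0.5), so it has higher entropy.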